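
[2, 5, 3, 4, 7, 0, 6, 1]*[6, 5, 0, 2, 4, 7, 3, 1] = [0, 7, 2, 4, 1, 6, 3, 5] 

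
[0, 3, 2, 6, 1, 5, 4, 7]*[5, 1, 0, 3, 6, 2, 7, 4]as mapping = [0→5, 1→3, 2→0, 3→7, 4→1, 5→2, 6→6, 7→4]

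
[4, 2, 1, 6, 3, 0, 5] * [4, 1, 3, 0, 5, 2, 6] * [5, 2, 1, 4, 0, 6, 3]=[6, 4, 2, 3, 5, 0, 1]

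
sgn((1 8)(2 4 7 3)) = 1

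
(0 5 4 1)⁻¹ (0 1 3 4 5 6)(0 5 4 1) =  (0 3 1 4 6 5)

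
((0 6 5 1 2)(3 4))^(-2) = (0 1 6 2 5)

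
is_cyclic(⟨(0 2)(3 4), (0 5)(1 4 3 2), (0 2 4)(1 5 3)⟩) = no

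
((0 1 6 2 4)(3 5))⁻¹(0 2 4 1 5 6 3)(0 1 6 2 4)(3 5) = (0 6 3 2 5 1 4)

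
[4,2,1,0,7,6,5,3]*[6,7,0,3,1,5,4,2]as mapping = [0→1,1→0,2→7,3→6,4→2,5→4,6→5,7→3]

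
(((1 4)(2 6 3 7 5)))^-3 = (1 4)(2 3 5 6 7)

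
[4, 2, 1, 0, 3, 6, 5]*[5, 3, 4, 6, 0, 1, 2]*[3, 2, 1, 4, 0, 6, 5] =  [3, 0, 4, 6, 5, 1, 2]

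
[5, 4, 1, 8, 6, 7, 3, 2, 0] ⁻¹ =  [8, 2, 7, 6, 1, 0, 4, 5, 3] 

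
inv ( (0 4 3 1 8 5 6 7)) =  (0 7 6 5 8 1 3 4)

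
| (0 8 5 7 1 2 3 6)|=8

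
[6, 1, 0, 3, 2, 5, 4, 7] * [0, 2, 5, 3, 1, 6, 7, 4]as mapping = [0→7, 1→2, 2→0, 3→3, 4→5, 5→6, 6→1, 7→4]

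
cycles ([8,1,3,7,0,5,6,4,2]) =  (0 8 2 3 7 4)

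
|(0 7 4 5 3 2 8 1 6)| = 9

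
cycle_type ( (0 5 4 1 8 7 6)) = 7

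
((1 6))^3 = (1 6)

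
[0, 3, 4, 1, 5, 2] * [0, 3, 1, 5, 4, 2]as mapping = [0→0, 1→5, 2→4, 3→3, 4→2, 5→1]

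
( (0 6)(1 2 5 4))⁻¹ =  (0 6)(1 4 5 2)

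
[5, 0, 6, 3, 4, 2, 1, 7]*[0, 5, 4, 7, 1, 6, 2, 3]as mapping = [0→6, 1→0, 2→2, 3→7, 4→1, 5→4, 6→5, 7→3]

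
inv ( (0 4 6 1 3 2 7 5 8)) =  (0 8 5 7 2 3 1 6 4)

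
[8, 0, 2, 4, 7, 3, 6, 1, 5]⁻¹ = [1, 7, 2, 5, 3, 8, 6, 4, 0]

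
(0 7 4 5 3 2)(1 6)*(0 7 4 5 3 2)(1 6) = (0 4 3)(2 7 5)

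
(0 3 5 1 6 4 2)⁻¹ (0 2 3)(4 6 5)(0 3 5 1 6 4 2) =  (0 5 3)(1 2 4)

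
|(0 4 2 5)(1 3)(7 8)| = 4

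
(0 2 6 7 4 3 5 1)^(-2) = (0 5 4 6)(1 3 7 2)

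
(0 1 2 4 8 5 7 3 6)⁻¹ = (0 6 3 7 5 8 4 2 1)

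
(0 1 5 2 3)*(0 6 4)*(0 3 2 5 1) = (3 6 4)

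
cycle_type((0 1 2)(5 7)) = 2.3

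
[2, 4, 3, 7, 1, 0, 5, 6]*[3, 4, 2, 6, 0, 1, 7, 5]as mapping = [0→2, 1→0, 2→6, 3→5, 4→4, 5→3, 6→1, 7→7]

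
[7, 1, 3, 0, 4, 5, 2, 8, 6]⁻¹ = [3, 1, 6, 2, 4, 5, 8, 0, 7]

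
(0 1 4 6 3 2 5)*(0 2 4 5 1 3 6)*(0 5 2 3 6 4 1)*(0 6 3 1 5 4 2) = (0 3 5 1)(2 6)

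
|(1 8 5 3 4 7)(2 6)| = 6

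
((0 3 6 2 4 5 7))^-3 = (0 4 3 5 6 7 2)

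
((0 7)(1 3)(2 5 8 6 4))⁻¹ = (0 7)(1 3)(2 4 6 8 5)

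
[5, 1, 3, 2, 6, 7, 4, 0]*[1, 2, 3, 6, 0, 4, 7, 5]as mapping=[0→4, 1→2, 2→6, 3→3, 4→7, 5→5, 6→0, 7→1]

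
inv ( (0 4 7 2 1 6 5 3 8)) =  (0 8 3 5 6 1 2 7 4)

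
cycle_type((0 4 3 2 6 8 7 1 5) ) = 9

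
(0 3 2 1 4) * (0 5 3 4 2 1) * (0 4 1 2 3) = (0 1 3 2 4 5) 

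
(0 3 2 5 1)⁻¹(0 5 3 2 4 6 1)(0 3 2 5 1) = (0 3 1 2 5 4 6)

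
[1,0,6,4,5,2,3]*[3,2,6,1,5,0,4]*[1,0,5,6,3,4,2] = [5,6,3,4,1,2,0]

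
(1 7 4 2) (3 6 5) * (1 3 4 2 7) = (2 3 6 5 4 7) 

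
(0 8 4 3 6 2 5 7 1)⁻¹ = (0 1 7 5 2 6 3 4 8)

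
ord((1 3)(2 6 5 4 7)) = 10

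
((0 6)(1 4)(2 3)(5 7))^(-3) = (0 6)(1 4)(2 3)(5 7)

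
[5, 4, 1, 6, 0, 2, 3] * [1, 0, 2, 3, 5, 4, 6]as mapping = [0→4, 1→5, 2→0, 3→6, 4→1, 5→2, 6→3]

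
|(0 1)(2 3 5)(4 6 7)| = 6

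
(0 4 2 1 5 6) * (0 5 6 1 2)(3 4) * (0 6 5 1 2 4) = (0 3)(1 5 2 4 6)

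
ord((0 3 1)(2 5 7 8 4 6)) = 6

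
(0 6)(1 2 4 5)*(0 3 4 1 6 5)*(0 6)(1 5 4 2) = (0 4 6 3 2 5)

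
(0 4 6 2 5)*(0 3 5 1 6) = (0 4)(1 6 2)(3 5)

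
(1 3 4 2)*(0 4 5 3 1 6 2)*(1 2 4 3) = (0 3 5 1 2 6 4)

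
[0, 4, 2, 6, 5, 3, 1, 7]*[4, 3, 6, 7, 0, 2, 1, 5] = [4, 0, 6, 1, 2, 7, 3, 5]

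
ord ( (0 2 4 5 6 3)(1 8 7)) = 6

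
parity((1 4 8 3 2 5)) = odd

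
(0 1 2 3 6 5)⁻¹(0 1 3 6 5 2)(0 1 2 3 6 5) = (0 3 1 2 6 5)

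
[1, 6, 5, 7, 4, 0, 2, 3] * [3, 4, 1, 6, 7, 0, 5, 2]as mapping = [0→4, 1→5, 2→0, 3→2, 4→7, 5→3, 6→1, 7→6]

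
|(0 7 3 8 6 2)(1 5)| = 6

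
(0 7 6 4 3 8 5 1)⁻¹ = (0 1 5 8 3 4 6 7)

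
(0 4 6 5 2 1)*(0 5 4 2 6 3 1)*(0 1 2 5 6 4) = (0 5 4 3 2 1 6) 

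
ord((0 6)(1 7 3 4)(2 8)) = 4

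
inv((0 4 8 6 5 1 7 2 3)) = (0 3 2 7 1 5 6 8 4)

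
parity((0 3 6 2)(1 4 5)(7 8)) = even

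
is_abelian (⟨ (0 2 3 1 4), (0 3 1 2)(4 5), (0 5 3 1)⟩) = no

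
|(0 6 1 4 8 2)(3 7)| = 6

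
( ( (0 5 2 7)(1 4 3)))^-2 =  (0 2)(1 4 3)(5 7)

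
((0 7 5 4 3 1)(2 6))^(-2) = (0 3 5)(1 4 7)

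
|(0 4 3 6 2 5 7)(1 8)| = 14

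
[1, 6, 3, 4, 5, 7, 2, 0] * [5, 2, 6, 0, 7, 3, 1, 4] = [2, 1, 0, 7, 3, 4, 6, 5]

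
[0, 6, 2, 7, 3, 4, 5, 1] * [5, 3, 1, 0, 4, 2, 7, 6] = [5, 7, 1, 6, 0, 4, 2, 3]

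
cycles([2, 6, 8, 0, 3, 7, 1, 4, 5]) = (0 2 8 5 7 4 3) (1 6) 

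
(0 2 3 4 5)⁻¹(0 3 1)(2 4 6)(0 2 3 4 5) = (1 2 4)(3 5 6)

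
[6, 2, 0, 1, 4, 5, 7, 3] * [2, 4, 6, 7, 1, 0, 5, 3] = [5, 6, 2, 4, 1, 0, 3, 7]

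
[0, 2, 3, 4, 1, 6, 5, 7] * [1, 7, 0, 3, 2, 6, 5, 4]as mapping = [0→1, 1→0, 2→3, 3→2, 4→7, 5→5, 6→6, 7→4]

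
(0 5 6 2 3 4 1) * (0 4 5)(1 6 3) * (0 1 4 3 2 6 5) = (0 1 3)(2 4 5)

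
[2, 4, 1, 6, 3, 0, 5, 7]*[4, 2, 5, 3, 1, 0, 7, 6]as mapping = [0→5, 1→1, 2→2, 3→7, 4→3, 5→4, 6→0, 7→6]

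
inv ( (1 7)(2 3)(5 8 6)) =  (1 7)(2 3)(5 6 8)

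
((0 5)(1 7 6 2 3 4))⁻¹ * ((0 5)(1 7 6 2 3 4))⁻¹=(1 3 6)(2 7 4)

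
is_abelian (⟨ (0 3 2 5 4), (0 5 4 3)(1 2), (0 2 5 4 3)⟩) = no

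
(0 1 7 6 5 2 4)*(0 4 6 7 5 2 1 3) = (0 3)(1 5)(2 6)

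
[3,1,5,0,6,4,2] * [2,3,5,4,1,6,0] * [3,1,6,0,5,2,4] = [5,0,4,6,3,1,2]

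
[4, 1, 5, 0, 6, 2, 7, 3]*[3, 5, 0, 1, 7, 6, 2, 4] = [7, 5, 6, 3, 2, 0, 4, 1]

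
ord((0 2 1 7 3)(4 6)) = 10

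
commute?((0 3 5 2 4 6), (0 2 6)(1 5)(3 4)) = no:(0 3 5 2 4 6) * (0 2 6)(1 5)(3 4) = (0 4)(1 5 6 2 3), (0 2 6)(1 5)(3 4) * (0 3 5 2 4 6) = (0 4 5 1 2)(3 6)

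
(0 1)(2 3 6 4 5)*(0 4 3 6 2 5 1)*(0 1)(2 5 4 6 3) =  (0 1 6 2 3 5 4)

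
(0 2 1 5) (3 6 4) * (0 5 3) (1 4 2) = (0 1 3 6 2 4) 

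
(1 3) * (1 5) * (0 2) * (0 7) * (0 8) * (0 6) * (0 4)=(0 2 7 8 6 4)(1 3 5)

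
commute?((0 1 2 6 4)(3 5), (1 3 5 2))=no:(0 1 2 6 4)(3 5)*(1 3 5 2)=(0 3 2 6 4), (1 3 5 2)*(0 1 2 6 4)(3 5)=(0 1 5 6 4)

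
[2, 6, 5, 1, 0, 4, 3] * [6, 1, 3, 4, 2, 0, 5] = [3, 5, 0, 1, 6, 2, 4]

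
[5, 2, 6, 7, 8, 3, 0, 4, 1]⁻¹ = [6, 8, 1, 5, 7, 0, 2, 3, 4]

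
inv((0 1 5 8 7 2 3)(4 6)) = (0 3 2 7 8 5 1)(4 6)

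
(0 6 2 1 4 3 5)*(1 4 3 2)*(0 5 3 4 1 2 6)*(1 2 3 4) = (3 4 6) 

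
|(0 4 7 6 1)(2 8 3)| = 15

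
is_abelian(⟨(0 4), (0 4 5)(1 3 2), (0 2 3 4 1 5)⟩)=no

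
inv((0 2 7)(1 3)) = (0 7 2)(1 3)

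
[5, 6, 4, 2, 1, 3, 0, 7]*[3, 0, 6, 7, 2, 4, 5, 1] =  [4, 5, 2, 6, 0, 7, 3, 1]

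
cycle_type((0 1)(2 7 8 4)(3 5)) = 2^2.4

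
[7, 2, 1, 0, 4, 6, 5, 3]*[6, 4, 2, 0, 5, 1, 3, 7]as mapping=[0→7, 1→2, 2→4, 3→6, 4→5, 5→3, 6→1, 7→0]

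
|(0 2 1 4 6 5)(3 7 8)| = 6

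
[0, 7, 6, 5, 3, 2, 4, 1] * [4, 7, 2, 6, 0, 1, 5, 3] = [4, 3, 5, 1, 6, 2, 0, 7]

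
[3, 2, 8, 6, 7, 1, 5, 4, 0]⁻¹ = [8, 5, 1, 0, 7, 6, 3, 4, 2]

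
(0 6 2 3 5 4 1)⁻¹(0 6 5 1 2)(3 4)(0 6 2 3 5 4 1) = (0 3 6 2 4)(1 5)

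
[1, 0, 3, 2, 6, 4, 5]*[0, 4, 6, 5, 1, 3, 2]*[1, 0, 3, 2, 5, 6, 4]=[5, 1, 6, 4, 3, 0, 2]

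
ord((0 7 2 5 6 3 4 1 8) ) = 9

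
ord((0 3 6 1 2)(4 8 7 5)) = 20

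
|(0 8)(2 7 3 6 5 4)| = 6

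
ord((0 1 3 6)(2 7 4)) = 12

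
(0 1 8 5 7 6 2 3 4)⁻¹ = (0 4 3 2 6 7 5 8 1)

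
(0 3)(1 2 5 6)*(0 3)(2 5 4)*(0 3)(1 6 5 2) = (0 3)(1 2 4)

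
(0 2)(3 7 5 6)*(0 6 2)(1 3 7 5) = (1 3 5 2 6 7)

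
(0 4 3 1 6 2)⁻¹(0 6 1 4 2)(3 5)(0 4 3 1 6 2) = (0 4 2 6 3)(1 5)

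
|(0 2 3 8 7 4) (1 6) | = 6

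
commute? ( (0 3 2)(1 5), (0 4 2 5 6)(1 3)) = no: (0 3 2)(1 5) * (0 4 2 5 6)(1 3) = (0 1 6)(2 4)(3 5), (0 4 2 5 6)(1 3) * (0 3 2)(1 5) = (0 4)(1 2)(3 5 6)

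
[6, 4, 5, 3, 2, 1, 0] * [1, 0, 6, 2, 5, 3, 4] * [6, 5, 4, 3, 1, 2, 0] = [1, 2, 3, 4, 0, 6, 5]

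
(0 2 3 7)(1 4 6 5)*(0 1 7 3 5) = (0 2 5 7 1 4 6)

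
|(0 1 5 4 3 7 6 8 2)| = 9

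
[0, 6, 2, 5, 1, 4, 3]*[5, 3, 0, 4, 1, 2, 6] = [5, 6, 0, 2, 3, 1, 4]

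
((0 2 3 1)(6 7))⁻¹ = (0 1 3 2)(6 7)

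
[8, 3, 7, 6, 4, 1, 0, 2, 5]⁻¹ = [6, 5, 7, 1, 4, 8, 3, 2, 0]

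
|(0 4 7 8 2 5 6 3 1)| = 9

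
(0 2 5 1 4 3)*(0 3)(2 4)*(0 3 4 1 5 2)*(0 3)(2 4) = (0 1 3 2 4)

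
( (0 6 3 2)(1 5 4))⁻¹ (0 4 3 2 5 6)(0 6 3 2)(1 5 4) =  (0 4 3 6 1 2)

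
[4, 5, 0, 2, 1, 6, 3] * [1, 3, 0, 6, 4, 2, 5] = [4, 2, 1, 0, 3, 5, 6]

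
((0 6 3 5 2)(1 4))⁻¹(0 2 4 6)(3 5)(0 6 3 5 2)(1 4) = (0 1 3 6)(2 5)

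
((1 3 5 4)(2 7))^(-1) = (1 4 5 3)(2 7)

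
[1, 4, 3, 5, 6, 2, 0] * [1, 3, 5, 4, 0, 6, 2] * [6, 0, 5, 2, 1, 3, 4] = [2, 6, 1, 4, 5, 3, 0]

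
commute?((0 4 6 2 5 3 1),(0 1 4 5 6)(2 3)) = no:(0 4 6 2 5 3 1) * (0 1 4 5 6)(2 3) = (0 5 2 6 3 4),(0 1 4 5 6)(2 3) * (0 4 6 2 5 3 1) = (1 6 4 3 5 2)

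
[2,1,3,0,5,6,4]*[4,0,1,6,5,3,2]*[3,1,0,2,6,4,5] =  [1,3,5,6,2,0,4]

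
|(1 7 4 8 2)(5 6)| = 10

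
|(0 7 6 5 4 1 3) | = 7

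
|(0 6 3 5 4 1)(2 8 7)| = 6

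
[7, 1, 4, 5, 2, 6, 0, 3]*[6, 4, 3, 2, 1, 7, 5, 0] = [0, 4, 1, 7, 3, 5, 6, 2] 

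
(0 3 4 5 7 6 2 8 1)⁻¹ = (0 1 8 2 6 7 5 4 3)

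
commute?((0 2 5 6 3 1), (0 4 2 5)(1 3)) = no:(0 2 5 6 3 1) * (0 4 2 5)(1 3) = (0 5 6 1 4 2), (0 4 2 5)(1 3) * (0 2 5 6 3 1) = (0 4 5 2 6 3)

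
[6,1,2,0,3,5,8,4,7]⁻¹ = [3,1,2,4,7,5,0,8,6]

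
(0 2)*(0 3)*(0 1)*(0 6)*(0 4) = (0 2 3 1 6 4)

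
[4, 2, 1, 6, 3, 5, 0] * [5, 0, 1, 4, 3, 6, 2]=[3, 1, 0, 2, 4, 6, 5]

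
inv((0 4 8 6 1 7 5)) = (0 5 7 1 6 8 4)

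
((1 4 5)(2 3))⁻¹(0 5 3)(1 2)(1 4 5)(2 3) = (0 1 2)(3 4)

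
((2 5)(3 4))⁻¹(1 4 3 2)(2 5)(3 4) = (1 3 4 5)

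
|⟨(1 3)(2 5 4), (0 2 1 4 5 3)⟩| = 720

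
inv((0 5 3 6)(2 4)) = (0 6 3 5)(2 4)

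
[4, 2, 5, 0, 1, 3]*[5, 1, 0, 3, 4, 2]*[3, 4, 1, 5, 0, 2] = [0, 3, 1, 2, 4, 5]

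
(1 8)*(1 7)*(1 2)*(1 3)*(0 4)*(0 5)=(0 4 5)(1 8 7 2 3)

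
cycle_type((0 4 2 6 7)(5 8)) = 2.5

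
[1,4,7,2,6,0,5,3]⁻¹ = [5,0,3,7,1,6,4,2]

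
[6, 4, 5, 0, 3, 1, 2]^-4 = [5, 0, 4, 2, 6, 3, 1]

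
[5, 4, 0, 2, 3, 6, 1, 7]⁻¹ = [2, 6, 3, 4, 1, 0, 5, 7]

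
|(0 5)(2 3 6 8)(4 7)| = 4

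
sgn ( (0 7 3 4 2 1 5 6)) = -1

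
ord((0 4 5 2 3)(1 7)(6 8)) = 10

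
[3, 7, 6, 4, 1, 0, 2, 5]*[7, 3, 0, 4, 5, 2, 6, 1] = [4, 1, 6, 5, 3, 7, 0, 2]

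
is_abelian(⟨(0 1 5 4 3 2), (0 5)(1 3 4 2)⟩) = no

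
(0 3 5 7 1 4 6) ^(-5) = (0 5 1 6 3 7 4) 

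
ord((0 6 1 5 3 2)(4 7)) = 6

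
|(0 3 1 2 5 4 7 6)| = 8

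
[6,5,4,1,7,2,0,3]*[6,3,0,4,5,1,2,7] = [2,1,5,3,7,0,6,4]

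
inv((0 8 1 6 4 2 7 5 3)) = (0 3 5 7 2 4 6 1 8)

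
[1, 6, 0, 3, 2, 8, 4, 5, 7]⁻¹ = [2, 0, 4, 3, 6, 7, 1, 8, 5]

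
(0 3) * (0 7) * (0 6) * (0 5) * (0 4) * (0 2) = (0 3 7 6 5 4 2)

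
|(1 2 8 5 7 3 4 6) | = 8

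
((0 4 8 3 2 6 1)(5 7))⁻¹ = (0 1 6 2 3 8 4)(5 7)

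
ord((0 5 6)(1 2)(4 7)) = 6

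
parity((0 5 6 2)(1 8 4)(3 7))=even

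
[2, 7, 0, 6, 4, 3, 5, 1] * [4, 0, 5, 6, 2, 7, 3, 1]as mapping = [0→5, 1→1, 2→4, 3→3, 4→2, 5→6, 6→7, 7→0]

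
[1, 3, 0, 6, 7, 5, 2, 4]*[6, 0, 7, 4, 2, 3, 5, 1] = [0, 4, 6, 5, 1, 3, 7, 2]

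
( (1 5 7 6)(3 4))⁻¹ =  (1 6 7 5)(3 4)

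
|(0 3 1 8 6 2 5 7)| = 8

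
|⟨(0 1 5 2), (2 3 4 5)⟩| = 120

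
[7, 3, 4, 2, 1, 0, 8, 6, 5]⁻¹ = [5, 4, 3, 1, 2, 8, 7, 0, 6]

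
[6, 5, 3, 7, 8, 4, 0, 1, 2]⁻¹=[6, 7, 8, 2, 5, 1, 0, 3, 4]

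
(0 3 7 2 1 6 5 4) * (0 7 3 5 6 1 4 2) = (0 5 2 4 7)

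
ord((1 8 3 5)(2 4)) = 4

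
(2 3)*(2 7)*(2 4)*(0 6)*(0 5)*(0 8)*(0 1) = (0 6 5 8 1)(2 3 7 4)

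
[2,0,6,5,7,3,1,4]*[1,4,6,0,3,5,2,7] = [6,1,2,5,7,0,4,3]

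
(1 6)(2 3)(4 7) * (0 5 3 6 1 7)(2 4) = (0 5 3 4)(2 6 7)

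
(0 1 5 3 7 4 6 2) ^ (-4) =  (0 7) (1 4) (2 3) (5 6) 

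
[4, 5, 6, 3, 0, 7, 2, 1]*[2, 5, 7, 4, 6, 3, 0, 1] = [6, 3, 0, 4, 2, 1, 7, 5]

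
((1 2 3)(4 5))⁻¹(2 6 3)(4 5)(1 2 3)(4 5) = (1 3 6)(4 5)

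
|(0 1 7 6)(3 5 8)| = 12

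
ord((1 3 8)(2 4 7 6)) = 12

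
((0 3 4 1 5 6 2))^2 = (0 4 5 2 3 1 6)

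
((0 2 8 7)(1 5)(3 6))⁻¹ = (0 7 8 2)(1 5)(3 6)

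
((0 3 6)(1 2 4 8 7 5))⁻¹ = (0 6 3)(1 5 7 8 4 2)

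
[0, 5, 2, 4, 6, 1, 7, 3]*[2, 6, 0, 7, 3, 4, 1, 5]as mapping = [0→2, 1→4, 2→0, 3→3, 4→1, 5→6, 6→5, 7→7]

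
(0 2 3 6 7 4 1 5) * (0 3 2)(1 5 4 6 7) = (1 4 5 3 7 6)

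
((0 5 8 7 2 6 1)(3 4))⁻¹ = (0 1 6 2 7 8 5)(3 4)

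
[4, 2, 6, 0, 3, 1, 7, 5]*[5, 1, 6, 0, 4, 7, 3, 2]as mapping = [0→4, 1→6, 2→3, 3→5, 4→0, 5→1, 6→2, 7→7]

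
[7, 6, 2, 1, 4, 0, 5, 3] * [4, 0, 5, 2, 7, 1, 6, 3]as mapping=[0→3, 1→6, 2→5, 3→0, 4→7, 5→4, 6→1, 7→2]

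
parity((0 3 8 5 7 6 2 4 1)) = even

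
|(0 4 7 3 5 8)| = 6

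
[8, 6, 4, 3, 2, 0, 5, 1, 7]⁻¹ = [5, 7, 4, 3, 2, 6, 1, 8, 0]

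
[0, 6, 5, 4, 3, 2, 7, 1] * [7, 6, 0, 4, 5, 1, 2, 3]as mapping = [0→7, 1→2, 2→1, 3→5, 4→4, 5→0, 6→3, 7→6]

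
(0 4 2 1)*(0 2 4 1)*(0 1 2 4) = (0 2 1 4)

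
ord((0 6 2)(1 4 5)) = 3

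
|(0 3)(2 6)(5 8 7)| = 6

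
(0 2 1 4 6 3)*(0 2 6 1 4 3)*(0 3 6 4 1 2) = (0 4 2 1 6 3)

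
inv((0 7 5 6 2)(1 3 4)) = (0 2 6 5 7)(1 4 3)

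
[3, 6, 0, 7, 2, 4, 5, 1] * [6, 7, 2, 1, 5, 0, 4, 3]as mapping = [0→1, 1→4, 2→6, 3→3, 4→2, 5→5, 6→0, 7→7]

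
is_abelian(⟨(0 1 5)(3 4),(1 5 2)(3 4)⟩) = no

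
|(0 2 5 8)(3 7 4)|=12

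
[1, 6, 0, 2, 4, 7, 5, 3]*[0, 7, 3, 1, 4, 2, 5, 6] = [7, 5, 0, 3, 4, 6, 2, 1]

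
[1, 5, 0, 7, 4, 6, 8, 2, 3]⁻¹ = [2, 0, 7, 8, 4, 1, 5, 3, 6]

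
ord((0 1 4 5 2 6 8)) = 7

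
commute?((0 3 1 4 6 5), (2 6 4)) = no:(0 3 1 4 6 5)*(2 6 4) = (0 3 1 2 6 5), (2 6 4)*(0 3 1 4 6 5) = (0 3 1 4 2 5)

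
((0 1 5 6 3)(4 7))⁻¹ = (0 3 6 5 1)(4 7)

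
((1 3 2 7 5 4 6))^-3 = (1 5 3 4 2 6 7)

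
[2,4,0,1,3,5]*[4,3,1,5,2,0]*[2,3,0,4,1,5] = [3,0,1,4,5,2]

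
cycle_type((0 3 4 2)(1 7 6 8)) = 4^2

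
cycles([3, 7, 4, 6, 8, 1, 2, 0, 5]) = (0 3 6 2 4 8 5 1 7) 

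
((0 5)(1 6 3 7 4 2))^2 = (1 3 4)(2 6 7)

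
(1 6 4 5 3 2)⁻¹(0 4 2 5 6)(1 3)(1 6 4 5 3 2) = (0 5 1 3 4)(2 6)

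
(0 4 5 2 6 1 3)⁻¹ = (0 3 1 6 2 5 4)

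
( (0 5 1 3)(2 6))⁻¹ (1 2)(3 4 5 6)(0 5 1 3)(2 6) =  (0 4 1 2)(3 6)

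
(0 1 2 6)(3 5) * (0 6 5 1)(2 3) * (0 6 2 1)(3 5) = (0 6 2 3)(1 5)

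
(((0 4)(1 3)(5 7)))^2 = ()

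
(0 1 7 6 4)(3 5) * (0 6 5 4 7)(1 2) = (0 2 1)(3 4 6 7 5)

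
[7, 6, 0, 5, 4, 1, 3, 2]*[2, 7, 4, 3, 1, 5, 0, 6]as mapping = [0→6, 1→0, 2→2, 3→5, 4→1, 5→7, 6→3, 7→4]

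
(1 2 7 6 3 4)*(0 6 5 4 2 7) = (0 6 3 2)(1 7 5 4)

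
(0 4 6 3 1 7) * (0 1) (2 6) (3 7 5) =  (0 4 2 6 7 1 5 3) 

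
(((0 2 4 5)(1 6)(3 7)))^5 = (0 2 4 5)(1 6)(3 7)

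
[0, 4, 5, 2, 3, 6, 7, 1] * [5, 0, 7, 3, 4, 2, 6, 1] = [5, 4, 2, 7, 3, 6, 1, 0]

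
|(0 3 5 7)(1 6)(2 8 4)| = 12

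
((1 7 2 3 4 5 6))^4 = (1 4 7 5 2 6 3)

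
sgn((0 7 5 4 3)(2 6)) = -1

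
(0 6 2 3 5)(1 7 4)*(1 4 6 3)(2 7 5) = (0 3 2 1 5)(6 7)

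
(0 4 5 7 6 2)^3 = (0 7)(2 5)(4 6)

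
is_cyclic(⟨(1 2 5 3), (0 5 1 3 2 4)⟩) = no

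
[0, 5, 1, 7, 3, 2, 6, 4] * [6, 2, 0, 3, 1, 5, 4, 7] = [6, 5, 2, 7, 3, 0, 4, 1]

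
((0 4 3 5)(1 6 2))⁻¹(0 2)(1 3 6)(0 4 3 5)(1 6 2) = (1 4)(2 6 5)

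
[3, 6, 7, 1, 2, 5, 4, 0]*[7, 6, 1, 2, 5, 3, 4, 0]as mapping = [0→2, 1→4, 2→0, 3→6, 4→1, 5→3, 6→5, 7→7]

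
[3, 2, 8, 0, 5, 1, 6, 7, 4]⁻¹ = [3, 5, 1, 0, 8, 4, 6, 7, 2]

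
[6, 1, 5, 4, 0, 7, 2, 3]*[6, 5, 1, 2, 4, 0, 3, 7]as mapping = [0→3, 1→5, 2→0, 3→4, 4→6, 5→7, 6→1, 7→2]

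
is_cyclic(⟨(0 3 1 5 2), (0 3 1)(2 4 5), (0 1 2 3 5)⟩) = no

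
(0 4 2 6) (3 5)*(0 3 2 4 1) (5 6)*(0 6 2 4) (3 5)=(0 1 6 5 4) (2 3) 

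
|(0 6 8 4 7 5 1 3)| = 8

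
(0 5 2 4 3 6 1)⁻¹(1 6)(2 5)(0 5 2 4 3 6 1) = (0 1)(2 4)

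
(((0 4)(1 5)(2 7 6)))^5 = (0 4)(1 5)(2 6 7)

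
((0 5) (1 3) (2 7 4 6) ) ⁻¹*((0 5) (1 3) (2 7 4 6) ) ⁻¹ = (2 4) (6 7) 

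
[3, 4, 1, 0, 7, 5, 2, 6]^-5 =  [3, 1, 2, 0, 4, 5, 6, 7]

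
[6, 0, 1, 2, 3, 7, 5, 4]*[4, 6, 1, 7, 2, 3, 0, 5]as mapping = [0→0, 1→4, 2→6, 3→1, 4→7, 5→5, 6→3, 7→2]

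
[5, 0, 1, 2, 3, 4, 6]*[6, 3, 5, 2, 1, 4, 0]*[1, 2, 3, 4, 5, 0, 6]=[5, 6, 4, 0, 3, 2, 1]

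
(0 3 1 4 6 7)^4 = (0 6 1)(3 7 4)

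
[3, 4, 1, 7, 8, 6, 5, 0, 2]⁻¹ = [7, 2, 8, 0, 1, 6, 5, 3, 4]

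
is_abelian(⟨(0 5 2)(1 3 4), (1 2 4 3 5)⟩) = no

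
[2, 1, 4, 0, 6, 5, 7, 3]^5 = [3, 1, 0, 7, 2, 5, 4, 6]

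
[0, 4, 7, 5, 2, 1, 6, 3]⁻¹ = [0, 5, 4, 7, 1, 3, 6, 2]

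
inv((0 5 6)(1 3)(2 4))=(0 6 5)(1 3)(2 4)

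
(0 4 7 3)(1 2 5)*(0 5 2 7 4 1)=(0 1 7 3 5)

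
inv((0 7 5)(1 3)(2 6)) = (0 5 7)(1 3)(2 6)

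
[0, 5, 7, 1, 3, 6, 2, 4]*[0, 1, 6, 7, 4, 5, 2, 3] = [0, 5, 3, 1, 7, 2, 6, 4]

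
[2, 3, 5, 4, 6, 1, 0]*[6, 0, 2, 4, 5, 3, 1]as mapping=[0→2, 1→4, 2→3, 3→5, 4→1, 5→0, 6→6]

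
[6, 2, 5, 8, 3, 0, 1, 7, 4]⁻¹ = [5, 6, 1, 4, 8, 2, 0, 7, 3]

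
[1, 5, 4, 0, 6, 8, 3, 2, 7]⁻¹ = [3, 0, 7, 6, 2, 1, 4, 8, 5]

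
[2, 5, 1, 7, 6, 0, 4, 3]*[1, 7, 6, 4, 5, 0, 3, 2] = [6, 0, 7, 2, 3, 1, 5, 4]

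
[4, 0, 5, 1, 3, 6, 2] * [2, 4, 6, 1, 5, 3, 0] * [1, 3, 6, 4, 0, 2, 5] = [2, 6, 4, 0, 3, 1, 5]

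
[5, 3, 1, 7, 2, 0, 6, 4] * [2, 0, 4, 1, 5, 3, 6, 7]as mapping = [0→3, 1→1, 2→0, 3→7, 4→4, 5→2, 6→6, 7→5]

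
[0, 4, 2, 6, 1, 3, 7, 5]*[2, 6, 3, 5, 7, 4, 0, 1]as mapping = [0→2, 1→7, 2→3, 3→0, 4→6, 5→5, 6→1, 7→4]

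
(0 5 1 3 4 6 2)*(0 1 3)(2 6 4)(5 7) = (0 7 5 3 2 1)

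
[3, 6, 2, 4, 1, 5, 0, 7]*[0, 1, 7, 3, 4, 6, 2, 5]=[3, 2, 7, 4, 1, 6, 0, 5]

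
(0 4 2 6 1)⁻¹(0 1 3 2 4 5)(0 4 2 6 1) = (0 3 6 2 5 4)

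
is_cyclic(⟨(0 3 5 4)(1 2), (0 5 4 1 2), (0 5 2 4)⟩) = no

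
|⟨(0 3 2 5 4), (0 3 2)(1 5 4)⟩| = 360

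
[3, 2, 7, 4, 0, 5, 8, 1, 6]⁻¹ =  [4, 7, 1, 0, 3, 5, 8, 2, 6]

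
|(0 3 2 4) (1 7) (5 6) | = 4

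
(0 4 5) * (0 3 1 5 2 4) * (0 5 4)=(0 5 3 1 4 2)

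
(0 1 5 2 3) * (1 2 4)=(0 2 3)(1 5 4)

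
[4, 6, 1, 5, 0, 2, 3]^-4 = [0, 6, 1, 5, 4, 2, 3]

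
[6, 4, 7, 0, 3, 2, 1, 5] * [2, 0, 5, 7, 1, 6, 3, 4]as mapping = [0→3, 1→1, 2→4, 3→2, 4→7, 5→5, 6→0, 7→6]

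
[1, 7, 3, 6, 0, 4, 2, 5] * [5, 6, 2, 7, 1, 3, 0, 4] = [6, 4, 7, 0, 5, 1, 2, 3]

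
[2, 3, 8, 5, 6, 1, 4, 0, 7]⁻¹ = [7, 5, 0, 1, 6, 3, 4, 8, 2]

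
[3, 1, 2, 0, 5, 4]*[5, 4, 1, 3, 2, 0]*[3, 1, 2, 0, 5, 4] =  [0, 5, 1, 4, 3, 2] 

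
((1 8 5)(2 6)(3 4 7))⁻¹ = (1 5 8)(2 6)(3 7 4)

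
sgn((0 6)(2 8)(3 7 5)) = 1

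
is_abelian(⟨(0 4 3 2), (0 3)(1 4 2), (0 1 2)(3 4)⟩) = no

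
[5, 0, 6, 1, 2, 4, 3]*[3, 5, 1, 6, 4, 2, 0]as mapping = [0→2, 1→3, 2→0, 3→5, 4→1, 5→4, 6→6]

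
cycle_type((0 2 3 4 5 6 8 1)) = 8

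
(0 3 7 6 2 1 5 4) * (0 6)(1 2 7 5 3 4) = (0 4 6 7)(1 3 5)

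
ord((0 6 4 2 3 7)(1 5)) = 6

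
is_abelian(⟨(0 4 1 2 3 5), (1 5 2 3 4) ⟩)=no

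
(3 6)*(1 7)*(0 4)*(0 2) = (0 4 2) (1 7) (3 6) 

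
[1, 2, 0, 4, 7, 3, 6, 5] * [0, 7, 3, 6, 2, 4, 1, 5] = [7, 3, 0, 2, 5, 6, 1, 4] 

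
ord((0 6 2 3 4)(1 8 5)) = 15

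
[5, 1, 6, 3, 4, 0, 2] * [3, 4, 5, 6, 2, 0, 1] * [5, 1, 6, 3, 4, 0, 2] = [5, 4, 1, 2, 6, 3, 0]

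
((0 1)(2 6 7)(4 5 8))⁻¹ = (0 1)(2 7 6)(4 8 5)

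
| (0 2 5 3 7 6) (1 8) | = 6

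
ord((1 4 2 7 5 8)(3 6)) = 6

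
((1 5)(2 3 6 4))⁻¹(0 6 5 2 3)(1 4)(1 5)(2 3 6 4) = (0 4 1 3 6)(2 5)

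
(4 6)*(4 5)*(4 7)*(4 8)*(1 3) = (1 3) (4 6 5 7 8) 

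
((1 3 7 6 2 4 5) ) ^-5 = (1 7 2 5 3 6 4) 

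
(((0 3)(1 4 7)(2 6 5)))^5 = (0 3)(1 7 4)(2 5 6)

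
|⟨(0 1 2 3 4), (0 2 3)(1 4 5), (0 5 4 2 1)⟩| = 360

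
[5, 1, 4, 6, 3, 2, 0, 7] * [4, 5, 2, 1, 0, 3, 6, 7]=[3, 5, 0, 6, 1, 2, 4, 7]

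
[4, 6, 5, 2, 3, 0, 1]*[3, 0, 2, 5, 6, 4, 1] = [6, 1, 4, 2, 5, 3, 0]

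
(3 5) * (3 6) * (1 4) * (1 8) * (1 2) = (1 4 8 2)(3 5 6)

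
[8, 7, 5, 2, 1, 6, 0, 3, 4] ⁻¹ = [6, 4, 3, 7, 8, 2, 5, 1, 0] 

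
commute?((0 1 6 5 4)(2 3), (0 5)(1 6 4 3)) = no:(0 1 6 5 4)(2 3) * (0 5)(1 6 4 3) = (0 6)(1 4 5 3 2), (0 5)(1 6 4 3) * (0 1 6 5 4)(2 3) = (0 4 2 3 6)(1 5)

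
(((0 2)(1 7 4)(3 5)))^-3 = (0 2)(3 5)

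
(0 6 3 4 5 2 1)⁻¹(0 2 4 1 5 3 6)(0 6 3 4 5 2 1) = (0 2 4 3 6 1 5)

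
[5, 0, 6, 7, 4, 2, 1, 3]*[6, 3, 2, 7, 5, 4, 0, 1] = [4, 6, 0, 1, 5, 2, 3, 7]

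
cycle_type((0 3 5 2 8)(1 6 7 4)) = 4.5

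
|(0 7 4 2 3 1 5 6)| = 8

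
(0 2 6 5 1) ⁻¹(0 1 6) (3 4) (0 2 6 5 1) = (0 5 2) (3 4) 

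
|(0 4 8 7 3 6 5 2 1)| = 9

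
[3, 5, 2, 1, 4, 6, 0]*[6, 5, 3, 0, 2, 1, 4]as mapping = [0→0, 1→1, 2→3, 3→5, 4→2, 5→4, 6→6]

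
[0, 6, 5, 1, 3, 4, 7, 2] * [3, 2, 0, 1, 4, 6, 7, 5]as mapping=[0→3, 1→7, 2→6, 3→2, 4→1, 5→4, 6→5, 7→0]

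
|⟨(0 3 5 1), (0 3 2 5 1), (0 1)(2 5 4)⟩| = 720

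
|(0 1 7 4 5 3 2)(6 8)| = 14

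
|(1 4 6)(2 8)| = 6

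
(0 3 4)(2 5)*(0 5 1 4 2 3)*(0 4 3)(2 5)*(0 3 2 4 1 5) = (0 1 2 5 3)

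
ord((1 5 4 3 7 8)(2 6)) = 6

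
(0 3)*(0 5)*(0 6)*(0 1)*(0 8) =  (0 3 5 6 1 8)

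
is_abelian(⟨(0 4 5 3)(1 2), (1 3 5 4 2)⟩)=no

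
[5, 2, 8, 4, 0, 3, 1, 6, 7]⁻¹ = [4, 6, 1, 5, 3, 0, 7, 8, 2]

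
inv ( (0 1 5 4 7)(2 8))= (0 7 4 5 1)(2 8)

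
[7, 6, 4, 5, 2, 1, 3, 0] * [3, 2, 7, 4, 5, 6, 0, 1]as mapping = [0→1, 1→0, 2→5, 3→6, 4→7, 5→2, 6→4, 7→3]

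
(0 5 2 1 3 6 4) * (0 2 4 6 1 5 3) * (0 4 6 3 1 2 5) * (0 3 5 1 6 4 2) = (0 6 5 4 1 2 3)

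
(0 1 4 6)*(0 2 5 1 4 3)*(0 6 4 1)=(0 1 3 6 2 5)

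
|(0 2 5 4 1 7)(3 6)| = 6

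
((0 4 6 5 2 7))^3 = (0 5)(2 4)(6 7)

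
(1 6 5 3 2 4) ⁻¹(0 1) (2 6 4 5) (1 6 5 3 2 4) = (0 6) (1 3 4 5) 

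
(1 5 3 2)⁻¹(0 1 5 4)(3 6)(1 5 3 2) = (0 5 3 4)(2 6)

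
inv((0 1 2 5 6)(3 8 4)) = (0 6 5 2 1)(3 4 8)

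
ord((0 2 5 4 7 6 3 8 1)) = 9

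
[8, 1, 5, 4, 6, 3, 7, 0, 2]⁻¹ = [7, 1, 8, 5, 3, 2, 4, 6, 0]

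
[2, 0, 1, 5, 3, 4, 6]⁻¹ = [1, 2, 0, 4, 5, 3, 6]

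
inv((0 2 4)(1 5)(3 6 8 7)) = (0 4 2)(1 5)(3 7 8 6)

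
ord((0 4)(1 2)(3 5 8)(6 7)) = 6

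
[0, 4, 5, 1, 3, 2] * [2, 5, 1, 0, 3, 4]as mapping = [0→2, 1→3, 2→4, 3→5, 4→0, 5→1]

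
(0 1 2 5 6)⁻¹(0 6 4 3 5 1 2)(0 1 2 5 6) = (0 4 3 6 2 5 1)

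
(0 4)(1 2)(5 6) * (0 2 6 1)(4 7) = (0 7 4 2)(1 6 5)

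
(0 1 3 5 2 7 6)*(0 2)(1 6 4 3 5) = (0 6 2 7 4 3 1 5)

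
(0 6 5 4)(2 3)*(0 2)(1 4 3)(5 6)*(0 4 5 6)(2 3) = (0 6)(1 5 2)(3 4)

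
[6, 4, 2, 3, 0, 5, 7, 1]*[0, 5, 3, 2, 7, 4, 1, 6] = [1, 7, 3, 2, 0, 4, 6, 5]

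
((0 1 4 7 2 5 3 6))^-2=(0 3 2 4)(1 6 5 7)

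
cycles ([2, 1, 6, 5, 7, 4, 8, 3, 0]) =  (0 2 6 8) (3 5 4 7) 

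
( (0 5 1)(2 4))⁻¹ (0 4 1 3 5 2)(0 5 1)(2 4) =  (0 3 1 4 5 2)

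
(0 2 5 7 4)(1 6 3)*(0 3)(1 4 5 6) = (0 2 6)(3 4)(5 7)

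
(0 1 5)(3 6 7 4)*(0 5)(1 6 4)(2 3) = (0 6 7 1)(2 3 4)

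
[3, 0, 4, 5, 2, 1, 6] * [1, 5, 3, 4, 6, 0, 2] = [4, 1, 6, 0, 3, 5, 2]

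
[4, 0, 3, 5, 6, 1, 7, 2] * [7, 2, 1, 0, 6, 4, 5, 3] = [6, 7, 0, 4, 5, 2, 3, 1]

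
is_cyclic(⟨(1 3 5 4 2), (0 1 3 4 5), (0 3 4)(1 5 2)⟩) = no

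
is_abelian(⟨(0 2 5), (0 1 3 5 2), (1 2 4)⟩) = no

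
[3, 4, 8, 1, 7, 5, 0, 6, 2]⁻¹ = [6, 3, 8, 0, 1, 5, 7, 4, 2]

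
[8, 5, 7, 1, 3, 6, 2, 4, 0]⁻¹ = [8, 3, 6, 4, 7, 1, 5, 2, 0]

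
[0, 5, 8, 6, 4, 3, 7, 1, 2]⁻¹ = [0, 7, 8, 5, 4, 1, 3, 6, 2]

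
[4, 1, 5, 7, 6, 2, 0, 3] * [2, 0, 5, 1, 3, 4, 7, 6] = [3, 0, 4, 6, 7, 5, 2, 1]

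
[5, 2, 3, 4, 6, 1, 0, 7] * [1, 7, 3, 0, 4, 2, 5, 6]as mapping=[0→2, 1→3, 2→0, 3→4, 4→5, 5→7, 6→1, 7→6]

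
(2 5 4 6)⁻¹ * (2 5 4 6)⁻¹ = (2 4)(5 6)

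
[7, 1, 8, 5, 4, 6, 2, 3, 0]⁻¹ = [8, 1, 6, 7, 4, 3, 5, 0, 2]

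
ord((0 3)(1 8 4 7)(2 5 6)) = 12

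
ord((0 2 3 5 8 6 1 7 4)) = 9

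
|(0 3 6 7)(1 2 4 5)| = 4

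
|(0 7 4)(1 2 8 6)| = 12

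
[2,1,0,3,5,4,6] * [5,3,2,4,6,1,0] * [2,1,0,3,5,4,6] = [0,3,4,5,1,6,2]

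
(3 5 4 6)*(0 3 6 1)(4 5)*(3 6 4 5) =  (0 6 4 1)(3 5)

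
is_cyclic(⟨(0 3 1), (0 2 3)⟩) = no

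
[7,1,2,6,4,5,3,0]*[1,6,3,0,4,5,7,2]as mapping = [0→2,1→6,2→3,3→7,4→4,5→5,6→0,7→1]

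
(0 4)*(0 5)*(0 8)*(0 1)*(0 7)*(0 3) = (0 4 5 8 1 7 3)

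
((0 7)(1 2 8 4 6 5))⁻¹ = (0 7)(1 5 6 4 8 2)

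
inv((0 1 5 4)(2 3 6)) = (0 4 5 1)(2 6 3)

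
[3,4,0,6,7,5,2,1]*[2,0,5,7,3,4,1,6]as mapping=[0→7,1→3,2→2,3→1,4→6,5→4,6→5,7→0]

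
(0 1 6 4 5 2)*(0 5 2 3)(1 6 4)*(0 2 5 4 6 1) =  (0 1 6)(2 4 5 3)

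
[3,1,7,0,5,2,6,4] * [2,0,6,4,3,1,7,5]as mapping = [0→4,1→0,2→5,3→2,4→1,5→6,6→7,7→3]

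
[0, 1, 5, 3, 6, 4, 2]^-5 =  [0, 1, 6, 3, 5, 2, 4]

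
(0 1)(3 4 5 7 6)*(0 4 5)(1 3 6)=(0 3 5 7 1 4)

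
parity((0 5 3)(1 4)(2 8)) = even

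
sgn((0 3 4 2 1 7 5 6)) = -1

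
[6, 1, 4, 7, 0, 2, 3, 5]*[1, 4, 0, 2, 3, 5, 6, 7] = [6, 4, 3, 7, 1, 0, 2, 5]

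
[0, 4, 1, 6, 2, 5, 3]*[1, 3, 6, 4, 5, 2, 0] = [1, 5, 3, 0, 6, 2, 4]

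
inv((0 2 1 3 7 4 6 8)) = (0 8 6 4 7 3 1 2)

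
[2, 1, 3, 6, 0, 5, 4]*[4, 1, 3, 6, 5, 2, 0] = [3, 1, 6, 0, 4, 2, 5] 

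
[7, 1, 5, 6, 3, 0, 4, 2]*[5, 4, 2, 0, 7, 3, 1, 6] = [6, 4, 3, 1, 0, 5, 7, 2]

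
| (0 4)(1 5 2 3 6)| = 10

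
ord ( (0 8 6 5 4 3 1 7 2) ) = 9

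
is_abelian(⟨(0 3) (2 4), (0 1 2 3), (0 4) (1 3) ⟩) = no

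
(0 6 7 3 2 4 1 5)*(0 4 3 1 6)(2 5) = (1 2 3 5 4 6 7)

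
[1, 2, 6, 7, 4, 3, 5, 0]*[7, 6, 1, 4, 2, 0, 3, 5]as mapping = [0→6, 1→1, 2→3, 3→5, 4→2, 5→4, 6→0, 7→7]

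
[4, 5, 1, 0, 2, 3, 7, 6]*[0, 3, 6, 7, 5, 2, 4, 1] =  [5, 2, 3, 0, 6, 7, 1, 4]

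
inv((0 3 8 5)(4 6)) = (0 5 8 3)(4 6)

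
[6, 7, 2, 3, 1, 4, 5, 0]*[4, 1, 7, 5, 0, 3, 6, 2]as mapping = [0→6, 1→2, 2→7, 3→5, 4→1, 5→0, 6→3, 7→4]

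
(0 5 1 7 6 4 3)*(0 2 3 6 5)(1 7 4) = (1 4 6)(2 3)(5 7)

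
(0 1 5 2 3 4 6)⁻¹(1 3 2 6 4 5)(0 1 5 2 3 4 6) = (0 6 2 5 4 3)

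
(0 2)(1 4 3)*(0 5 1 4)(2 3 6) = (0 3 4 6 2 5 1)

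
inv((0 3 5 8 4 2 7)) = (0 7 2 4 8 5 3)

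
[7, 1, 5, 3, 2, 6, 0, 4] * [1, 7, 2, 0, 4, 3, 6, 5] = [5, 7, 3, 0, 2, 6, 1, 4]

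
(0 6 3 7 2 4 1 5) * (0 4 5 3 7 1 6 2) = (0 2 5 4 6 7)(1 3)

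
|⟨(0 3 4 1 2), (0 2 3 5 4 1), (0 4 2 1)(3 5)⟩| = 720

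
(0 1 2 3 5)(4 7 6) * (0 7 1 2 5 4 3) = (0 2)(1 5 7 6 3 4)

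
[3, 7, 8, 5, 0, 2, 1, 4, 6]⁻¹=[4, 6, 5, 0, 7, 3, 8, 1, 2]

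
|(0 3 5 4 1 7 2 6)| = 8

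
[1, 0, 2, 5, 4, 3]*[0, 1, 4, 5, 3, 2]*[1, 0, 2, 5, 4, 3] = [0, 1, 4, 2, 5, 3]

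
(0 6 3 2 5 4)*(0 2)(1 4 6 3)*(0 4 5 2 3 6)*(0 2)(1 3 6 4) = (0 4 6 3 1 5 2)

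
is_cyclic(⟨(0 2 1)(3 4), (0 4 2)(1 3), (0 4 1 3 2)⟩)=no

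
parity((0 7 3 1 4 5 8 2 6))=even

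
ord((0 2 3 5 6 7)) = 6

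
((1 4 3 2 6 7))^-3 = (1 2)(3 7)(4 6)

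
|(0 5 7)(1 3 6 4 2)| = 15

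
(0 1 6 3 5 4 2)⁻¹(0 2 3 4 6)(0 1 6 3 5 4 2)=(0 5 2 3 1)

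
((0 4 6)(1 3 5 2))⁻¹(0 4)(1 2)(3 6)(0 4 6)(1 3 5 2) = (0 5)(1 3)(4 6)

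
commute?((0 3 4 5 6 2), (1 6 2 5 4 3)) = no:(0 3 4 5 6 2)*(1 6 2 5 4 3) = (0 1 6 5 2), (1 6 2 5 4 3)*(0 3 4 5 6 2) = (0 3 1 2 6)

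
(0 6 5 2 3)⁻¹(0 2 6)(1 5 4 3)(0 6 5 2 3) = (0 1 2 4)(3 5 6)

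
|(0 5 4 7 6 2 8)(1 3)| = 14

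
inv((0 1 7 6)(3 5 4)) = (0 6 7 1)(3 4 5)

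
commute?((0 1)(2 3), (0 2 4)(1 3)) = no:(0 1)(2 3) * (0 2 4)(1 3) = (0 3 4)(1 2), (0 2 4)(1 3) * (0 1)(2 3) = (0 3)(1 2 4)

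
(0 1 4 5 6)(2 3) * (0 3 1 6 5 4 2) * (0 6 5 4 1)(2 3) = (0 5 4 1 3 6 2)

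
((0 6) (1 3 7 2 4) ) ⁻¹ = (0 6) (1 4 2 7 3) 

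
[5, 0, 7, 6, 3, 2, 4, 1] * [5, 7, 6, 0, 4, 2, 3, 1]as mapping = [0→2, 1→5, 2→1, 3→3, 4→0, 5→6, 6→4, 7→7]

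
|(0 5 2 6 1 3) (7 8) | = 6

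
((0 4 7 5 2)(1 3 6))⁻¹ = (0 2 5 7 4)(1 6 3)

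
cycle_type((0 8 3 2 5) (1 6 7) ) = 3.5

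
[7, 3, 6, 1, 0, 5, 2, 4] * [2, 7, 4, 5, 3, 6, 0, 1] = [1, 5, 0, 7, 2, 6, 4, 3]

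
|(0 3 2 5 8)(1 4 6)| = 15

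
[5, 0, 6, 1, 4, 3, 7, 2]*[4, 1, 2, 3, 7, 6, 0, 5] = [6, 4, 0, 1, 7, 3, 5, 2]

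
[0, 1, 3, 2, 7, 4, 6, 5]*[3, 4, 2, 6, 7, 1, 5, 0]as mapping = [0→3, 1→4, 2→6, 3→2, 4→0, 5→7, 6→5, 7→1]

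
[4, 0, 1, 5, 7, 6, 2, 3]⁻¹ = [1, 2, 6, 7, 0, 3, 5, 4]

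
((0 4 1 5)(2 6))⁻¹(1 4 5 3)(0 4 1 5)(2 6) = (0 3 5 1)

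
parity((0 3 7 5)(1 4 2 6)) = even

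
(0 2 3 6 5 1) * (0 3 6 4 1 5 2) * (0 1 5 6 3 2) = (0 1 2 3 4 5 6)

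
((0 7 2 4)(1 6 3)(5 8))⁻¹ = (0 4 2 7)(1 3 6)(5 8)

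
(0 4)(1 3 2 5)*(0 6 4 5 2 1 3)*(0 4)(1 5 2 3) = (0 2 3 5 1 4 6)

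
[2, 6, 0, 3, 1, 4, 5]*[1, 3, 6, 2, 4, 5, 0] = [6, 0, 1, 2, 3, 4, 5]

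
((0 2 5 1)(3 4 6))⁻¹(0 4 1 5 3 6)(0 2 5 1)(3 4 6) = (0 1 4 3 2 6)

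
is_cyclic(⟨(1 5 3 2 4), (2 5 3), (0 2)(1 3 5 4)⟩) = no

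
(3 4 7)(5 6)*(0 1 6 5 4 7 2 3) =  (0 1 6 4 2 3 7)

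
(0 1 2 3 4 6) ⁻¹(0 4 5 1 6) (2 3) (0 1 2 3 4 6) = (0 1 6 5 2) (3 4) 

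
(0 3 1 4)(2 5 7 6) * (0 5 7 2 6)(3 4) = (0 4 5 2 7)(1 3)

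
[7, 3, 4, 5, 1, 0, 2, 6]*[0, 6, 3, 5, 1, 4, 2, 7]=[7, 5, 1, 4, 6, 0, 3, 2]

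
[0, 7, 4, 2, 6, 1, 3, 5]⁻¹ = [0, 5, 3, 6, 2, 7, 4, 1]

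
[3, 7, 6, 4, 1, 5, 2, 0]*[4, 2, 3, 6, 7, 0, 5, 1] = [6, 1, 5, 7, 2, 0, 3, 4]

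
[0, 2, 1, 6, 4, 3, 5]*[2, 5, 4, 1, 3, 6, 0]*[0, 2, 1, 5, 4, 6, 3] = [1, 4, 6, 0, 5, 2, 3]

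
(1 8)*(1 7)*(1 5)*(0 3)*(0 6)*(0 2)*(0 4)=(0 3 6 2 4)(1 8 7 5)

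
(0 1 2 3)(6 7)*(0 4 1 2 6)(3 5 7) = (0 2 5 7)(1 6 3 4)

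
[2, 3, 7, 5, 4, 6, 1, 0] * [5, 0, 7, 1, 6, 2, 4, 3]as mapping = [0→7, 1→1, 2→3, 3→2, 4→6, 5→4, 6→0, 7→5]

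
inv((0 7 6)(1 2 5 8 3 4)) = (0 6 7)(1 4 3 8 5 2)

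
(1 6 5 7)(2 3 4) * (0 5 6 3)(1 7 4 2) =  (0 5 4 1 3 2)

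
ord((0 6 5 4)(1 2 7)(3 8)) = 12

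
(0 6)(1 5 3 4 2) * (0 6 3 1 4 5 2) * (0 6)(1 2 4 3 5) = (0 5 2 3 1 4 6)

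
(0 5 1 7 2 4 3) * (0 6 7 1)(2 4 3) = (0 5)(2 3 6 7 4)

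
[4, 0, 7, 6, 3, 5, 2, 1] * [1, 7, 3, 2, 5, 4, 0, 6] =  [5, 1, 6, 0, 2, 4, 3, 7]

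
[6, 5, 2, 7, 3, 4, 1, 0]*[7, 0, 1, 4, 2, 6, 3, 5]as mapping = [0→3, 1→6, 2→1, 3→5, 4→4, 5→2, 6→0, 7→7]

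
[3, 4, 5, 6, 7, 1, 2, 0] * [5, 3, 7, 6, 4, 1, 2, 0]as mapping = [0→6, 1→4, 2→1, 3→2, 4→0, 5→3, 6→7, 7→5]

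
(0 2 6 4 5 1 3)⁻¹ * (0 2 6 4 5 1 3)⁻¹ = (0 1 4 2 3 5 6)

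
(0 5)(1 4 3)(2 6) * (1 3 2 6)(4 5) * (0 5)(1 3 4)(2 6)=(0 1)(2 3 4 6)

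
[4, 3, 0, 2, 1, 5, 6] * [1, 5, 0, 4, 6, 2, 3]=[6, 4, 1, 0, 5, 2, 3]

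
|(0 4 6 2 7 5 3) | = 7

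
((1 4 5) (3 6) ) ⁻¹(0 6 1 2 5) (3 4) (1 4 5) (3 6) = (0 3 4 2 1) (5 6) 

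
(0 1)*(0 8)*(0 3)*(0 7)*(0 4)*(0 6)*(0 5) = (0 1 8 3 7 4 6 5)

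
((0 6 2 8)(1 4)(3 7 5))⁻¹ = (0 8 2 6)(1 4)(3 5 7)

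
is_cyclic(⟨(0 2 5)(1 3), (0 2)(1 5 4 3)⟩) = no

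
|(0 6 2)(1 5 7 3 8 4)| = 6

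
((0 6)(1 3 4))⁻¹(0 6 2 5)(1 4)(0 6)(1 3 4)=(0 2 5 6)(1 3)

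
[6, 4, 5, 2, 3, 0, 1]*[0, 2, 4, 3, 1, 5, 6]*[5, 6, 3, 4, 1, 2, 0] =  [0, 6, 2, 1, 4, 5, 3]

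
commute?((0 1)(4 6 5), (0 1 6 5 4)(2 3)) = no:(0 1)(4 6 5) * (0 1 6 5 4)(2 3) = (0 6 4 5)(2 3), (0 1 6 5 4)(2 3) * (0 1)(4 6 5) = (1 5 6 4)(2 3)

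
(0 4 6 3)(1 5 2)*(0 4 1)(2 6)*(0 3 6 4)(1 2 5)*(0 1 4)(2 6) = (0 6 2 3 1 4 5)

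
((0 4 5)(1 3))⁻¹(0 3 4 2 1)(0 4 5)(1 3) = (1 5 2 3 4)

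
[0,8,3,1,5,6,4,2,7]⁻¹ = [0,3,7,2,6,4,5,8,1]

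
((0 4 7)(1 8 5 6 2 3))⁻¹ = (0 7 4)(1 3 2 6 5 8)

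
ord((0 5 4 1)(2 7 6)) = 12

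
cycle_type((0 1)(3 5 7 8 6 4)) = 2.6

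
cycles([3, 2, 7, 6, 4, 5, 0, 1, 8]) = (0 3 6)(1 2 7)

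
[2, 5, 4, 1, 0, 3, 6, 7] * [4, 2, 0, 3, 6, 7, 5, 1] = [0, 7, 6, 2, 4, 3, 5, 1]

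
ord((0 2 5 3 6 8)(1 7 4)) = 6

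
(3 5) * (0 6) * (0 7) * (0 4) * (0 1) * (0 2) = (0 6 7 4 1 2)(3 5)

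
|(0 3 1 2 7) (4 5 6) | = 15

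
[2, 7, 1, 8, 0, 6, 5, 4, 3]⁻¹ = [4, 2, 0, 8, 7, 6, 5, 1, 3]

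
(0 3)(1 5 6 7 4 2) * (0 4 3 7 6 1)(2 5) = (0 7 3 4 5 1 2)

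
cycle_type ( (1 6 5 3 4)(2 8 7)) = 3.5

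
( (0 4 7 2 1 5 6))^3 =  (0 2 6 7 5 4 1)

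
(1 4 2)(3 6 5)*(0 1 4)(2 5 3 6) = (0 1)(2 4 5 6 3)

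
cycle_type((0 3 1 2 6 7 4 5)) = 8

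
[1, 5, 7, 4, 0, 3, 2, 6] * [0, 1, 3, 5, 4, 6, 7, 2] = [1, 6, 2, 4, 0, 5, 3, 7]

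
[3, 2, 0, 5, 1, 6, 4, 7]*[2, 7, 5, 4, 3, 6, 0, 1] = [4, 5, 2, 6, 7, 0, 3, 1]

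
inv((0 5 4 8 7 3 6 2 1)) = (0 1 2 6 3 7 8 4 5)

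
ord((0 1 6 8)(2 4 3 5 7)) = 20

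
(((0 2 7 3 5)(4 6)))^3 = (0 3 2 5 7)(4 6)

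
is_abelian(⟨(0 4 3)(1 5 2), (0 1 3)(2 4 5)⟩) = no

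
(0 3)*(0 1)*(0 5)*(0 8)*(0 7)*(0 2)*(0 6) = (0 3 1 5 8 7 2 6)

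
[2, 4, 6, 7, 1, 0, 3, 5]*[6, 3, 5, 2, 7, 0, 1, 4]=[5, 7, 1, 4, 3, 6, 2, 0]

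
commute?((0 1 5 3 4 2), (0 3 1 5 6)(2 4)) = no:(0 1 5 3 4 2) * (0 3 1 5 6)(2 4) = (0 5 1 6)(2 3), (0 3 1 5 6)(2 4) * (0 1 5 3 4 2) = (0 4)(1 3 5 6)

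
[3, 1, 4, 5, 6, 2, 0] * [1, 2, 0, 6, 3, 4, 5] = [6, 2, 3, 4, 5, 0, 1]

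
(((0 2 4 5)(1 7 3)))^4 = (1 7 3)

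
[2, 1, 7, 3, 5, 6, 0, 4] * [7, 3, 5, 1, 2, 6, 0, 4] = [5, 3, 4, 1, 6, 0, 7, 2]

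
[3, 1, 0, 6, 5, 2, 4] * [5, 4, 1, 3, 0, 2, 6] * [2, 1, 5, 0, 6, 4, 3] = [0, 6, 4, 3, 5, 1, 2]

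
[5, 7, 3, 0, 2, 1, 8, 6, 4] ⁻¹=[3, 5, 4, 2, 8, 0, 7, 1, 6] 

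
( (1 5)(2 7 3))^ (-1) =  (1 5)(2 3 7)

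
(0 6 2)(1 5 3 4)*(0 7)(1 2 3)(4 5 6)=(0 4 2 7)(1 6 3 5)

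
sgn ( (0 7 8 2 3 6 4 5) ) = -1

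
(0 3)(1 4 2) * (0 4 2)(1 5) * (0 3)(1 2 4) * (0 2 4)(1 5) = (0 2 1)(3 5 4)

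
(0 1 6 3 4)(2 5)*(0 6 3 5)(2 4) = (0 1 3 2)(4 6 5)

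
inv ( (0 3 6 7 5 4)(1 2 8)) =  (0 4 5 7 6 3)(1 8 2)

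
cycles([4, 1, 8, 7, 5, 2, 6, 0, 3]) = (0 4 5 2 8 3 7)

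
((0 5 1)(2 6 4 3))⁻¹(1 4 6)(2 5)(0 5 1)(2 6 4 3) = (0 3 4)(1 6)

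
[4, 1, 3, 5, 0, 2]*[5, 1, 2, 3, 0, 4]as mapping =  [0→0, 1→1, 2→3, 3→4, 4→5, 5→2]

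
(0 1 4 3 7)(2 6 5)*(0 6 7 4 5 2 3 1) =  (1 5 3 4)(2 7 6)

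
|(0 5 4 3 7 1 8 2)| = 8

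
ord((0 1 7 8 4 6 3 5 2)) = 9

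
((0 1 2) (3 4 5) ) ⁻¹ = (0 2 1) (3 5 4) 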